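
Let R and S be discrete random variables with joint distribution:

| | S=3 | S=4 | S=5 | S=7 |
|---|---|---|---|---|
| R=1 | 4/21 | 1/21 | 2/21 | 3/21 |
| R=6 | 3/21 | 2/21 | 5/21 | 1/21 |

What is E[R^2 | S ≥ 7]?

P(S ≥ 7) = 4/21.
Summing R^2·P(R=x,S=y) over the conditioning event gives 13/7.
E[R^2 | S ≥ 7] = (13/7) / (4/21) = 39/4.

39/4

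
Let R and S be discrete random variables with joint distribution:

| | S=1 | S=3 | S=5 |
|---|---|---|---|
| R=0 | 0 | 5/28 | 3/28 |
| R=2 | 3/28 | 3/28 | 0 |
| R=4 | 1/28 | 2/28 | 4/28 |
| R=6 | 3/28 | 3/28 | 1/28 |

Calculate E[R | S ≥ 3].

18/7

P(S ≥ 3) = 3/4.
Σ R·P over the event = 0·(5/28) + 0·(3/28) + 2·(3/28) + 4·(2/28) + 4·(4/28) + 6·(3/28) + 6·(1/28) = 27/14.
E[R | S ≥ 3] = (27/14) / (3/4) = 18/7.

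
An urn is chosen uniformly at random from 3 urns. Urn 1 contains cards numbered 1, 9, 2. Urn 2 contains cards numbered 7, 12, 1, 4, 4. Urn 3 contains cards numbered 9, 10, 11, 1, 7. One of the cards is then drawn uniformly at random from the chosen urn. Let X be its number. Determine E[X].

E[X | urn 1] = (1+9+2)/3 = 4.
E[X | urn 2] = (7+12+1+4+4)/5 = 28/5.
E[X | urn 3] = (9+10+11+1+7)/5 = 38/5.
By the law of total expectation,
E[X] = (1/3)·(4) + (1/3)·(28/5) + (1/3)·(38/5) = 86/15.

86/15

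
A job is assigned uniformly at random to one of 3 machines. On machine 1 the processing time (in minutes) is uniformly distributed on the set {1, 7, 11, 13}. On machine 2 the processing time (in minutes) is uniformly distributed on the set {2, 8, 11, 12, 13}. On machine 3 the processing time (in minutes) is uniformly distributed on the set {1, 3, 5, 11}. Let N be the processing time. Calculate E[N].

E[N | machine 1] = (1+7+11+13)/4 = 8.
E[N | machine 2] = (2+8+11+12+13)/5 = 46/5.
E[N | machine 3] = (1+3+5+11)/4 = 5.
E[N] = (1/3)·(8) + (1/3)·(46/5) + (1/3)·(5) = 37/5.

37/5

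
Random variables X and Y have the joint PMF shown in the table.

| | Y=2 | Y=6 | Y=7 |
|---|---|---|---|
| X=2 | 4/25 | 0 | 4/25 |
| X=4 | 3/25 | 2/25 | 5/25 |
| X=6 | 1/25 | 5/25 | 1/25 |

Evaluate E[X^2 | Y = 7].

66/5

P(Y = 7) = 2/5.
Σ X^2·P over the event = 4·(4/25) + 16·(5/25) + 36·(1/25) = 132/25.
E[X^2 | Y = 7] = (132/25) / (2/5) = 66/5.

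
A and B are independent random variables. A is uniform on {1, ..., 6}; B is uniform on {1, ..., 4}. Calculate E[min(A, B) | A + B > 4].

P(A + B > 4) = 3/4.
Summing min(A,B)·P(x,y) over outcomes with A + B > 4 gives 43/24.
E[min(A, B) | A + B > 4] = (43/24) / (3/4) = 43/18.

43/18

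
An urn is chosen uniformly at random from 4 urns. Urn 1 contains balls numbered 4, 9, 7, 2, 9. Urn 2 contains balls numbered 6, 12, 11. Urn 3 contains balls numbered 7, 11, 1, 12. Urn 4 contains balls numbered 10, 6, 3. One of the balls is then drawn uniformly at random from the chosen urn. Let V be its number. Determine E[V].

E[V | urn 1] = (4+9+7+2+9)/5 = 31/5.
E[V | urn 2] = (6+12+11)/3 = 29/3.
E[V | urn 3] = (7+11+1+12)/4 = 31/4.
E[V | urn 4] = (10+6+3)/3 = 19/3.
By the law of total expectation,
E[V] = (1/4)·(31/5) + (1/4)·(29/3) + (1/4)·(31/4) + (1/4)·(19/3) = 599/80.

599/80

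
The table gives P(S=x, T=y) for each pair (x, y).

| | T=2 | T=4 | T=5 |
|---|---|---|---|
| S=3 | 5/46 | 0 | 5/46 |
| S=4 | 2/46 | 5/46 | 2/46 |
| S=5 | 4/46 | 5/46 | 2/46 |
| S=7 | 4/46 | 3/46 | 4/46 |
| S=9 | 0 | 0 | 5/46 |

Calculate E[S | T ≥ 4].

172/31

P(T ≥ 4) = 31/46.
Σ S·P over the event = 3·(5/46) + 4·(5/46) + 4·(2/46) + 5·(5/46) + 5·(2/46) + 7·(3/46) + 7·(4/46) + 9·(5/46) = 86/23.
E[S | T ≥ 4] = (86/23) / (31/46) = 172/31.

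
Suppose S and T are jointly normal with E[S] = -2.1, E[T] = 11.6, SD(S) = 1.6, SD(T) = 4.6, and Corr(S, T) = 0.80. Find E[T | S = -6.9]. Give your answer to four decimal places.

0.5600

The regression of T on S has slope ρ·σ_T/σ_S and passes through (μ_S, μ_T).
E[T | S=-6.9] = 11.6 + (0.80)·(4.6/1.6)·(-6.9 − (-2.1)) = 11.6 + (2.3)·(-4.8) = 0.5600.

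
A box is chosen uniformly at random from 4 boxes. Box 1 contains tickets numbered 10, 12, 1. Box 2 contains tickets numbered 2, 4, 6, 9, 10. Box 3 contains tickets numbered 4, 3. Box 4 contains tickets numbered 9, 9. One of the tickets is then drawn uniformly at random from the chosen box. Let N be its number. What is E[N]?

791/120

E[N | box 1] = (10+12+1)/3 = 23/3.
E[N | box 2] = (2+4+6+9+10)/5 = 31/5.
E[N | box 3] = (4+3)/2 = 7/2.
E[N | box 4] = (9+9)/2 = 9.
By the law of total expectation,
E[N] = (1/4)·(23/3) + (1/4)·(31/5) + (1/4)·(7/2) + (1/4)·(9) = 791/120.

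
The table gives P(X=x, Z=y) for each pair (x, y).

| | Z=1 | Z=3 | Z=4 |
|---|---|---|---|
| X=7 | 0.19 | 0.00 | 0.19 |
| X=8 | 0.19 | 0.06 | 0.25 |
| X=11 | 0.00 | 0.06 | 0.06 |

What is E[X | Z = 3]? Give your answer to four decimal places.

P(Z = 3) = 0.12.
Summing X·P(X=x,Z=y) over the conditioning event gives 1.14.
E[X | Z = 3] = (1.14) / (0.12) = 9.5000.

9.5000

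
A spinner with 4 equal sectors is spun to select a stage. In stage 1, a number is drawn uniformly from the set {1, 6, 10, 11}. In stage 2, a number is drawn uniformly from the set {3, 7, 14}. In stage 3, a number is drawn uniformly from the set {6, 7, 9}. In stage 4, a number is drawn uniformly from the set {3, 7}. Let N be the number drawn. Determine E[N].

E[N | stage 1] = (1+6+10+11)/4 = 7.
E[N | stage 2] = (3+7+14)/3 = 8.
E[N | stage 3] = (6+7+9)/3 = 22/3.
E[N | stage 4] = (3+7)/2 = 5.
E[N] = (1/4)·(7) + (1/4)·(8) + (1/4)·(22/3) + (1/4)·(5) = 41/6.

41/6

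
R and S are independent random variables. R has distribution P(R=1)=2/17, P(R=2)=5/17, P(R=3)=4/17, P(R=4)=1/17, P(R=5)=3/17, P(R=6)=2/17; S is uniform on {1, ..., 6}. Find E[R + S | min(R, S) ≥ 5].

P(min(R, S) ≥ 5) = 5/51.
Summing (R+S)·P(x,y) over outcomes with min(R, S) ≥ 5 gives 109/102.
E[R + S | min(R, S) ≥ 5] = (109/102) / (5/51) = 109/10.

109/10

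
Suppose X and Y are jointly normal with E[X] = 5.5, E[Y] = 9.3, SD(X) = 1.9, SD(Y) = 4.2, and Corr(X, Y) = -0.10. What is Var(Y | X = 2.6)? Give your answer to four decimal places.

17.4636

Var(Y | X=x) = (1 − ρ²)·σ_Y².
Var(Y | X=2.6) = (4.2)²·(1 − (-0.10)²) = 17.64·0.99 = 17.4636.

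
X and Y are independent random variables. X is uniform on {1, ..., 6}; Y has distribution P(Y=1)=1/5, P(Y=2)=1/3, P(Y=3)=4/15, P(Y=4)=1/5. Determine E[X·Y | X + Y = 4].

41/12

P(X + Y = 4) = 2/15.
Summing XY·P(x,y) over outcomes with X + Y = 4 gives 41/90.
E[X·Y | X + Y = 4] = (41/90) / (2/15) = 41/12.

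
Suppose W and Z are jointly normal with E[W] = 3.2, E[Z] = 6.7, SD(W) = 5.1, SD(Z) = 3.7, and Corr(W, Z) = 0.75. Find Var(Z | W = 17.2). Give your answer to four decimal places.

5.9894

For a bivariate normal, Var(Z | W=x) = σ_Z²(1 − ρ²).
Var(Z | W=17.2) = (3.7)²·(1 − (0.75)²) = 13.69·0.4375 = 5.9894.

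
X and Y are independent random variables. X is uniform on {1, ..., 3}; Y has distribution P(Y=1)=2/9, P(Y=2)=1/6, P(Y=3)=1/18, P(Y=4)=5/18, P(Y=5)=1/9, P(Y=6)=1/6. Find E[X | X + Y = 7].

P(X + Y = 7) = 5/27.
Summing X·P(x,y) over outcomes with X + Y = 7 gives 11/27.
E[X | X + Y = 7] = (11/27) / (5/27) = 11/5.

11/5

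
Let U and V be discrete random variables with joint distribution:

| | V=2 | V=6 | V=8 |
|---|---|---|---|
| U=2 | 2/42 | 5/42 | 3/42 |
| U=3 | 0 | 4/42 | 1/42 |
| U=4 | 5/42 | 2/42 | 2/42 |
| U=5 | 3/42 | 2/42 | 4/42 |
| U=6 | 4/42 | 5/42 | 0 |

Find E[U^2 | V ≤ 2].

P(V ≤ 2) = 1/3.
Σ U^2·P over the event = 4·(2/42) + 16·(5/42) + 25·(3/42) + 36·(4/42) = 307/42.
E[U^2 | V ≤ 2] = (307/42) / (1/3) = 307/14.

307/14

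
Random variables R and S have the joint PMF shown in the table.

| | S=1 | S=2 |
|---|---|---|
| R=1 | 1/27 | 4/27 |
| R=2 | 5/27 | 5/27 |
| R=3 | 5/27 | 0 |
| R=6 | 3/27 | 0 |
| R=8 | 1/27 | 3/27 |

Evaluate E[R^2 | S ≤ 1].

238/15

P(S ≤ 1) = 5/9.
Σ R^2·P over the event = 1·(1/27) + 4·(5/27) + 9·(5/27) + 36·(3/27) + 64·(1/27) = 238/27.
E[R^2 | S ≤ 1] = (238/27) / (5/9) = 238/15.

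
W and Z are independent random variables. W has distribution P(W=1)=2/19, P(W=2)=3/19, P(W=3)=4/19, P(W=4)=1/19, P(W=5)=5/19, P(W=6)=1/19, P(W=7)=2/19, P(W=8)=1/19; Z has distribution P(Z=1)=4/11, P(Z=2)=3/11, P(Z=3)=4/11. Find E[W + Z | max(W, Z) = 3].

P(max(W, Z) = 3) = 64/209.
Summing (W+Z)·P(x,y) over outcomes with max(W, Z) = 3 gives 312/209.
E[W + Z | max(W, Z) = 3] = (312/209) / (64/209) = 39/8.

39/8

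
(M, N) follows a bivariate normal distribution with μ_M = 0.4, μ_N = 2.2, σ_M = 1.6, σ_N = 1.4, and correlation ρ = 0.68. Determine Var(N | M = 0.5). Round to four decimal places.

1.0537

The conditional variance in a bivariate normal is σ_N²(1 − ρ²), independent of x.
Var(N | M=0.5) = (1.4)²·(1 − (0.68)²) = 1.96·0.5376 = 1.0537.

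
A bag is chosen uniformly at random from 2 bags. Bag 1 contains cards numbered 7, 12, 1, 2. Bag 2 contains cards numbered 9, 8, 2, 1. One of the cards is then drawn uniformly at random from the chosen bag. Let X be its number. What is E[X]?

E[X | bag 1] = (7+12+1+2)/4 = 11/2.
E[X | bag 2] = (9+8+2+1)/4 = 5.
E[X] = (1/2)·(11/2) + (1/2)·(5) = 21/4.

21/4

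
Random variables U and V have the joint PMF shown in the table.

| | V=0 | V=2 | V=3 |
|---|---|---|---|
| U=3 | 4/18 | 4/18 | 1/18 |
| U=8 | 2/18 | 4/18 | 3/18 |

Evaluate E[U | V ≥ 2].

71/12

P(V ≥ 2) = 2/3.
Summing U·P(U=x,V=y) over the conditioning event gives 71/18.
E[U | V ≥ 2] = (71/18) / (2/3) = 71/12.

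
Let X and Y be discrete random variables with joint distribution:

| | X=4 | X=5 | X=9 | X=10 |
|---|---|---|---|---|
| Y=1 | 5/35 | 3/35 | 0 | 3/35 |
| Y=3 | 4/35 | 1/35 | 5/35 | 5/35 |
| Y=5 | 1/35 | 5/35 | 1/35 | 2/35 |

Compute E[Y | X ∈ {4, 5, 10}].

P(X ∈ {4, 5, 10}) = 29/35.
Summing Y·P(X=x,Y=y) over the conditioning event gives 81/35.
E[Y | X ∈ {4, 5, 10}] = (81/35) / (29/35) = 81/29.

81/29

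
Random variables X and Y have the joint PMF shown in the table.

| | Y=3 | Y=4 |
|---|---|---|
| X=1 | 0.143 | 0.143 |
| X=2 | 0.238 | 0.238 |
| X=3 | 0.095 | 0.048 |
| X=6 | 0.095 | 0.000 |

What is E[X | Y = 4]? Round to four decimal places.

P(Y = 4) = 0.429.
Summing X·P(X=x,Y=y) over the conditioning event gives 0.763.
E[X | Y = 4] = (0.763) / (0.429) = 1.7786.

1.7786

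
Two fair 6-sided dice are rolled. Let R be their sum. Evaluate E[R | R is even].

7

P(R is even) = 1/2.
Σ over the event: 2·1/36 + 4·1/12 + 6·5/36 + 8·5/36 + 10·1/12 + 12·1/36 = 7/2.
E[R | R is even] = (7/2) / (1/2) = 7.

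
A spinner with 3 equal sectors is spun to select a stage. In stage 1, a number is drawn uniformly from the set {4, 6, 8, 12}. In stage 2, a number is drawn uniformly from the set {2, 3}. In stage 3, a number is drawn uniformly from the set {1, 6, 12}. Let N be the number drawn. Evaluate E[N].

49/9

E[N | stage 1] = (4+6+8+12)/4 = 15/2.
E[N | stage 2] = (2+3)/2 = 5/2.
E[N | stage 3] = (1+6+12)/3 = 19/3.
E[N] = (1/3)·(15/2) + (1/3)·(5/2) + (1/3)·(19/3) = 49/9.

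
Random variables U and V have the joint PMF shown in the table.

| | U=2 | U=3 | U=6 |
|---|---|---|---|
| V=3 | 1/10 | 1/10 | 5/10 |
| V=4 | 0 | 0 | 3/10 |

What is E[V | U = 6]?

P(U = 6) = 4/5.
Summing V·P(U=x,V=y) over the conditioning event gives 27/10.
E[V | U = 6] = (27/10) / (4/5) = 27/8.

27/8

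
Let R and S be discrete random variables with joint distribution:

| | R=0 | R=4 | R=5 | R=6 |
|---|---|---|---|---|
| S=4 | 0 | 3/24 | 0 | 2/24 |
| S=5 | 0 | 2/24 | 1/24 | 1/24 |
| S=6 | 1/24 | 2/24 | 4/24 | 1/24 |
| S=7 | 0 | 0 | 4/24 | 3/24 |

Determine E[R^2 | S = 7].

P(S = 7) = 7/24.
Σ R^2·P over the event = 25·(4/24) + 36·(3/24) = 26/3.
E[R^2 | S = 7] = (26/3) / (7/24) = 208/7.

208/7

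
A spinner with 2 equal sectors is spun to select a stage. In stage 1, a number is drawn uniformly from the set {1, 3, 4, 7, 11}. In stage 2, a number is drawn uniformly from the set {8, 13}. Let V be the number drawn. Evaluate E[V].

157/20

E[V | stage 1] = (1+3+4+7+11)/5 = 26/5.
E[V | stage 2] = (8+13)/2 = 21/2.
E[V] = (1/2)·(26/5) + (1/2)·(21/2) = 157/20.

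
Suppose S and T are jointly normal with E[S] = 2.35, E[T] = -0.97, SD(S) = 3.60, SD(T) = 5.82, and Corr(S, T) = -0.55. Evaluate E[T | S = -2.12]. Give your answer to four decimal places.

For a bivariate normal, E[T | S=x] = μ_T + ρ·(σ_T/σ_S)·(x − μ_S).
E[T | S=-2.12] = -0.97 + (-0.55)·(5.82/3.60)·(-2.12 − (2.35)) = -0.97 + (-0.88917)·(-4.47) = 3.0046.

3.0046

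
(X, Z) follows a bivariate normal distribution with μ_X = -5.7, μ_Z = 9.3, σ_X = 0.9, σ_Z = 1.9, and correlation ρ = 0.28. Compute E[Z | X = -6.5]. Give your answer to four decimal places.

For a bivariate normal, E[Z | X=x] = μ_Z + ρ·(σ_Z/σ_X)·(x − μ_X).
E[Z | X=-6.5] = 9.3 + (0.28)·(1.9/0.9)·(-6.5 − (-5.7)) = 9.3 + (0.59111)·(-0.8) = 8.8271.

8.8271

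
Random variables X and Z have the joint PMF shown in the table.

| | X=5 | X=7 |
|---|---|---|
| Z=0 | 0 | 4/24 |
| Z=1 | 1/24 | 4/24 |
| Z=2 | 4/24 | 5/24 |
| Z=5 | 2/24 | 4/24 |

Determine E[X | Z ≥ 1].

P(Z ≥ 1) = 5/6.
Σ X·P over the event = 5·(1/24) + 5·(4/24) + 5·(2/24) + 7·(4/24) + 7·(5/24) + 7·(4/24) = 21/4.
E[X | Z ≥ 1] = (21/4) / (5/6) = 63/10.

63/10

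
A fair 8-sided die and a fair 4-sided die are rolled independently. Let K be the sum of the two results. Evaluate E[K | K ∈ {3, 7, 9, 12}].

P(K ∈ {3, 7, 9, 12}) = 11/32.
Σ over the event: 3·1/16 + 7·1/8 + 9·1/8 + 12·1/32 = 41/16.
E[K | K ∈ {3, 7, 9, 12}] = (41/16) / (11/32) = 82/11.

82/11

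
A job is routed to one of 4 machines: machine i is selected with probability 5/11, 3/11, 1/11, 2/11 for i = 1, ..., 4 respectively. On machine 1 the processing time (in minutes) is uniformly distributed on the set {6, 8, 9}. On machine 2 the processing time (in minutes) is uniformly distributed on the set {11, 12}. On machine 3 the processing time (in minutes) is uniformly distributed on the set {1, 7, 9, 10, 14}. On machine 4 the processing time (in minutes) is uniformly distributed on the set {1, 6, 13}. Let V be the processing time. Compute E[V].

E[V | machine 1] = (6+8+9)/3 = 23/3.
E[V | machine 2] = (11+12)/2 = 23/2.
E[V | machine 3] = (1+7+9+10+14)/5 = 41/5.
E[V | machine 4] = (1+6+13)/3 = 20/3.
E[V] = (5/11)·(23/3) + (3/11)·(23/2) + (1/11)·(41/5) + (2/11)·(20/3) = 2831/330.

2831/330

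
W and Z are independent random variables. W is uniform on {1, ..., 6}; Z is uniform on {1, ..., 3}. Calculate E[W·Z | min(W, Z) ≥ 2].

Outcomes with min(W, Z) ≥ 2: (2,2), (2,3), (3,2), (3,3), (4,2), (4,3), (5,2), (5,3), (6,2), (6,3), each with probability 1/18.
E[W·Z | min(W, Z) ≥ 2] = (4 + 6 + 6 + 9 + 8 + 12 + 10 + 15 + 12 + 18) / 10 = 10.

10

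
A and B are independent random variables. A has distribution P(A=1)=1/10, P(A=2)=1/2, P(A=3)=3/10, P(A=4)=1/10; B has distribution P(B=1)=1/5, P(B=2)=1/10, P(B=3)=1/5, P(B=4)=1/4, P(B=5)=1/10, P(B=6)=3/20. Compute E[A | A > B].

P(A > B) = 6/25.
Summing A·P(x,y) over outcomes with A > B gives 67/100.
E[A | A > B] = (67/100) / (6/25) = 67/24.

67/24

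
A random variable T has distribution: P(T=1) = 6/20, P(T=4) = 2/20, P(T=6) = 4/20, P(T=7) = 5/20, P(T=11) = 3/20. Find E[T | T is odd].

P(T is odd) = 7/10.
Σ over the event: 1·3/10 + 7·1/4 + 11·3/20 = 37/10.
E[T | T is odd] = (37/10) / (7/10) = 37/7.

37/7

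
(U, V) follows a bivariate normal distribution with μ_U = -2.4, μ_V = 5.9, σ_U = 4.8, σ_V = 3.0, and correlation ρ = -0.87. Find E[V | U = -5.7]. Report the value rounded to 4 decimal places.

7.6944

The regression of V on U has slope ρ·σ_V/σ_U and passes through (μ_U, μ_V).
E[V | U=-5.7] = 5.9 + (-0.87)·(3.0/4.8)·(-5.7 − (-2.4)) = 5.9 + (-0.54375)·(-3.3) = 7.6944.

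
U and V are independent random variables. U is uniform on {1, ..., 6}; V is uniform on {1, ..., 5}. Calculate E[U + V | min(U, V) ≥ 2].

P(min(U, V) ≥ 2) = 2/3.
Summing (U+V)·P(x,y) over outcomes with min(U, V) ≥ 2 gives 5.
E[U + V | min(U, V) ≥ 2] = (5) / (2/3) = 15/2.

15/2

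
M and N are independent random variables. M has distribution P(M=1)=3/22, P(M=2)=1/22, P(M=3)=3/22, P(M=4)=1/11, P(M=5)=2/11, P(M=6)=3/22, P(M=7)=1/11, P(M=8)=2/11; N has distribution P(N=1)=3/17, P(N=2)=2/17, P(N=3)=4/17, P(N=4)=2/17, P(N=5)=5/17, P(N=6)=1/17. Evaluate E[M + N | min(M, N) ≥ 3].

P(min(M, N) ≥ 3) = 108/187.
Summing (M+N)·P(x,y) over outcomes with min(M, N) ≥ 3 gives 1065/187.
E[M + N | min(M, N) ≥ 3] = (1065/187) / (108/187) = 355/36.

355/36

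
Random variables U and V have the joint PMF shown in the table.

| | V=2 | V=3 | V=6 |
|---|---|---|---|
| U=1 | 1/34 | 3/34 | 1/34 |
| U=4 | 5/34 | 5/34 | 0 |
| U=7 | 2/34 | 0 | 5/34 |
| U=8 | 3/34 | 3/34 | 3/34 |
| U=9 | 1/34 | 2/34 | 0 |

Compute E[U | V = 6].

20/3

P(V = 6) = 9/34.
Σ U·P over the event = 1·(1/34) + 7·(5/34) + 8·(3/34) = 30/17.
E[U | V = 6] = (30/17) / (9/34) = 20/3.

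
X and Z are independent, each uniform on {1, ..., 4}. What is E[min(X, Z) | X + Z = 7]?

P(X + Z = 7) = 1/8.
Summing min(X,Z)·P(x,y) over outcomes with X + Z = 7 gives 3/8.
E[min(X, Z) | X + Z = 7] = (3/8) / (1/8) = 3.

3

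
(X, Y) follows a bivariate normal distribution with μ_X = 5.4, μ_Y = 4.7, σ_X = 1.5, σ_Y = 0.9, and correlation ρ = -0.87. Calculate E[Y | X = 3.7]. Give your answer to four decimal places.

The regression of Y on X has slope ρ·σ_Y/σ_X and passes through (μ_X, μ_Y).
E[Y | X=3.7] = 4.7 + (-0.87)·(0.9/1.5)·(3.7 − (5.4)) = 4.7 + (-0.522)·(-1.7) = 5.5874.

5.5874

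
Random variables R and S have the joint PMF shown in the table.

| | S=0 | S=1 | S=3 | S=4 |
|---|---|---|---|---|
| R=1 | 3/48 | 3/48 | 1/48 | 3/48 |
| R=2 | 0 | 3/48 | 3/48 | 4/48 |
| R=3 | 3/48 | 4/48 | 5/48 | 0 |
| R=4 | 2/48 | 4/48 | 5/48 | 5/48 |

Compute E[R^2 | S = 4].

P(S = 4) = 1/4.
Σ R^2·P over the event = 1·(3/48) + 4·(4/48) + 16·(5/48) = 33/16.
E[R^2 | S = 4] = (33/16) / (1/4) = 33/4.

33/4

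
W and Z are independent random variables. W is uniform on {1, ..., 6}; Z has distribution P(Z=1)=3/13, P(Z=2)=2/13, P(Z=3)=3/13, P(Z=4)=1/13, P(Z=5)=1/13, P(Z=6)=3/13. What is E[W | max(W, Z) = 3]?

33/14

P(max(W, Z) = 3) = 7/39.
Summing W·P(x,y) over outcomes with max(W, Z) = 3 gives 11/26.
E[W | max(W, Z) = 3] = (11/26) / (7/39) = 33/14.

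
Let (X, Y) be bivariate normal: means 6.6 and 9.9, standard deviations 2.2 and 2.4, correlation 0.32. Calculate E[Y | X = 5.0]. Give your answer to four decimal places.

9.3415

E[Y | X=x] = μ_Y + ρ(σ_Y/σ_X)(x − μ_X) for jointly normal variables.
E[Y | X=5.0] = 9.9 + (0.32)·(2.4/2.2)·(5.0 − (6.6)) = 9.9 + (0.34909)·(-1.6) = 9.3415.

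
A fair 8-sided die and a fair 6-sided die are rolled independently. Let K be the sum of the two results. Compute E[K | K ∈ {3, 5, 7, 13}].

47/7

P(K ∈ {3, 5, 7, 13}) = 7/24.
Σ over the event: 3·1/24 + 5·1/12 + 7·1/8 + 13·1/24 = 47/24.
E[K | K ∈ {3, 5, 7, 13}] = (47/24) / (7/24) = 47/7.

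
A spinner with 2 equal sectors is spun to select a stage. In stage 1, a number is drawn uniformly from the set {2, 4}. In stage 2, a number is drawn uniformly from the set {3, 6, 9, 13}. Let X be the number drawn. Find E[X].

43/8

E[X | stage 1] = (2+4)/2 = 3.
E[X | stage 2] = (3+6+9+13)/4 = 31/4.
E[X] = (1/2)·(3) + (1/2)·(31/4) = 43/8.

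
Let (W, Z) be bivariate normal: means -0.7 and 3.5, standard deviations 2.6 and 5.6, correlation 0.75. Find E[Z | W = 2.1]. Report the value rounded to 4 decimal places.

8.0231

The regression of Z on W has slope ρ·σ_Z/σ_W and passes through (μ_W, μ_Z).
E[Z | W=2.1] = 3.5 + (0.75)·(5.6/2.6)·(2.1 − (-0.7)) = 3.5 + (1.6154)·(2.8) = 8.0231.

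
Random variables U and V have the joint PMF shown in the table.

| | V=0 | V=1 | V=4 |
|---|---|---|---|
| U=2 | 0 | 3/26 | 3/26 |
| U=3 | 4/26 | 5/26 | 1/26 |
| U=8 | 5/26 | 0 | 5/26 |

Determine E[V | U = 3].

9/10

P(U = 3) = 5/13.
Σ V·P over the event = 0·(4/26) + 1·(5/26) + 4·(1/26) = 9/26.
E[V | U = 3] = (9/26) / (5/13) = 9/10.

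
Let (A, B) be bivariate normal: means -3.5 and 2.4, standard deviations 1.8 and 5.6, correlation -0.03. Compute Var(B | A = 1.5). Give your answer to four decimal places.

For a bivariate normal, Var(B | A=x) = σ_B²(1 − ρ²).
Var(B | A=1.5) = (5.6)²·(1 − (-0.03)²) = 31.36·0.9991 = 31.3318.

31.3318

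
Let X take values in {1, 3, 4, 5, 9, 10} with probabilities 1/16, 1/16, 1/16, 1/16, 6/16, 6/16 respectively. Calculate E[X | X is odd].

P(X is odd) = 9/16.
Σ over the event: 1·1/16 + 3·1/16 + 5·1/16 + 9·3/8 = 63/16.
E[X | X is odd] = (63/16) / (9/16) = 7.

7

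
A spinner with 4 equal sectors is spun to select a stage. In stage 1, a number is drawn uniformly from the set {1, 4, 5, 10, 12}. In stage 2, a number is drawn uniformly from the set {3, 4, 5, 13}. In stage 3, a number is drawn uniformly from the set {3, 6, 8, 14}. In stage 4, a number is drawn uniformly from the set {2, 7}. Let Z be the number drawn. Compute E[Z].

249/40

E[Z | stage 1] = (1+4+5+10+12)/5 = 32/5.
E[Z | stage 2] = (3+4+5+13)/4 = 25/4.
E[Z | stage 3] = (3+6+8+14)/4 = 31/4.
E[Z | stage 4] = (2+7)/2 = 9/2.
By the law of total expectation,
E[Z] = (1/4)·(32/5) + (1/4)·(25/4) + (1/4)·(31/4) + (1/4)·(9/2) = 249/40.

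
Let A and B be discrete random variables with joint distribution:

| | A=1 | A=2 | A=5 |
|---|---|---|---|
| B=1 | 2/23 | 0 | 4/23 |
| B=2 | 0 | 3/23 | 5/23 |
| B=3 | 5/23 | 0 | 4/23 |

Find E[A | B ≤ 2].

53/14

P(B ≤ 2) = 14/23.
Σ A·P over the event = 1·(2/23) + 2·(3/23) + 5·(4/23) + 5·(5/23) = 53/23.
E[A | B ≤ 2] = (53/23) / (14/23) = 53/14.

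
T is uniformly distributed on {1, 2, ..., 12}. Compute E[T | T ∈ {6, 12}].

9

P(T ∈ {6, 12}) = 1/6.
Σ over the event: 6·1/12 + 12·1/12 = 3/2.
E[T | T ∈ {6, 12}] = (3/2) / (1/6) = 9.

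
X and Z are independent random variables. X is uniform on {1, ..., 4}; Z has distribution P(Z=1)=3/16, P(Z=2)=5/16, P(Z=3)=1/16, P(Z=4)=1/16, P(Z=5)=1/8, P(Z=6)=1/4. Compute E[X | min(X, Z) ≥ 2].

P(min(X, Z) ≥ 2) = 39/64.
Summing X·P(x,y) over outcomes with min(X, Z) ≥ 2 gives 117/64.
E[X | min(X, Z) ≥ 2] = (117/64) / (39/64) = 3.

3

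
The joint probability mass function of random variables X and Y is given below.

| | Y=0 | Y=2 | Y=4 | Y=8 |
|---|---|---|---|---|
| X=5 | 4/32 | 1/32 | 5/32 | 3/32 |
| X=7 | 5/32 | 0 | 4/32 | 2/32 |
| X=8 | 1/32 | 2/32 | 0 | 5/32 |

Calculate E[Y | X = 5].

P(X = 5) = 13/32.
Summing Y·P(X=x,Y=y) over the conditioning event gives 23/16.
E[Y | X = 5] = (23/16) / (13/32) = 46/13.

46/13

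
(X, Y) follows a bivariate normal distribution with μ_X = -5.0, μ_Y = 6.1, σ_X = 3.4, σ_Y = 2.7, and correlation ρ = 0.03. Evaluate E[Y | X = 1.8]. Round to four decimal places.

The regression of Y on X has slope ρ·σ_Y/σ_X and passes through (μ_X, μ_Y).
E[Y | X=1.8] = 6.1 + (0.03)·(2.7/3.4)·(1.8 − (-5.0)) = 6.1 + (0.023824)·(6.8) = 6.2620.

6.2620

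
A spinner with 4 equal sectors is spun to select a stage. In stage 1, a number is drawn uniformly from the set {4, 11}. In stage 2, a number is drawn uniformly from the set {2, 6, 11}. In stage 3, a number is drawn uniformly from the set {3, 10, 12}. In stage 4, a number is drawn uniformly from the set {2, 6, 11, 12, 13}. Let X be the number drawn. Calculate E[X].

E[X | stage 1] = (4+11)/2 = 15/2.
E[X | stage 2] = (2+6+11)/3 = 19/3.
E[X | stage 3] = (3+10+12)/3 = 25/3.
E[X | stage 4] = (2+6+11+12+13)/5 = 44/5.
E[X] = (1/4)·(15/2) + (1/4)·(19/3) + (1/4)·(25/3) + (1/4)·(44/5) = 929/120.

929/120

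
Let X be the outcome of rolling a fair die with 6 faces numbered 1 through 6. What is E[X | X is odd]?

Given X is odd, X is equally likely to be any of {1, 3, 5}.
E[X | X is odd] = (1 + 3 + 5) / 3 = 3.

3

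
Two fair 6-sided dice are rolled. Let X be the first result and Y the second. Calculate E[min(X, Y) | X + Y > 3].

8/3

P(X + Y > 3) = 11/12.
Summing min(X,Y)·P(x,y) over outcomes with X + Y > 3 gives 22/9.
E[min(X, Y) | X + Y > 3] = (22/9) / (11/12) = 8/3.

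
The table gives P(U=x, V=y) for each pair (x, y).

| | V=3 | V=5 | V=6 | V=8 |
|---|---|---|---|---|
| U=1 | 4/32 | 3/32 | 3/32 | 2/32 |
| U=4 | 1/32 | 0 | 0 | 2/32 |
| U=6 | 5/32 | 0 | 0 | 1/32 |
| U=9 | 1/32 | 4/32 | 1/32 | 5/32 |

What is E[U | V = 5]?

39/7

P(V = 5) = 7/32.
Σ U·P over the event = 1·(3/32) + 9·(4/32) = 39/32.
E[U | V = 5] = (39/32) / (7/32) = 39/7.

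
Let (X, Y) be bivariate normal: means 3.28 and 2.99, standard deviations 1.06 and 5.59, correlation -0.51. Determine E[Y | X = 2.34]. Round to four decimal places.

E[Y | X=x] = μ_Y + ρ(σ_Y/σ_X)(x − μ_X) for jointly normal variables.
E[Y | X=2.34] = 2.99 + (-0.51)·(5.59/1.06)·(2.34 − (3.28)) = 2.99 + (-2.68953)·(-0.94) = 5.5182.

5.5182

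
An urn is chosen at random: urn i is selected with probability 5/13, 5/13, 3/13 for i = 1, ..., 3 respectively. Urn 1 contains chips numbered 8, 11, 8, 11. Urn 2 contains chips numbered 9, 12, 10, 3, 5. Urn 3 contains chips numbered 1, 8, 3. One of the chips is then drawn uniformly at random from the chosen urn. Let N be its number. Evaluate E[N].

197/26

E[N | urn 1] = (8+11+8+11)/4 = 19/2.
E[N | urn 2] = (9+12+10+3+5)/5 = 39/5.
E[N | urn 3] = (1+8+3)/3 = 4.
By the law of total expectation,
E[N] = (5/13)·(19/2) + (5/13)·(39/5) + (3/13)·(4) = 197/26.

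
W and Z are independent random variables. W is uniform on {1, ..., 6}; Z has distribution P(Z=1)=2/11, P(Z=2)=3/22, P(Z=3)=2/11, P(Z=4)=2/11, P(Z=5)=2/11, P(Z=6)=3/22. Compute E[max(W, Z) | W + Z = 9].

82/15

P(W + Z = 9) = 5/44.
Summing max(W,Z)·P(x,y) over outcomes with W + Z = 9 gives 41/66.
E[max(W, Z) | W + Z = 9] = (41/66) / (5/44) = 82/15.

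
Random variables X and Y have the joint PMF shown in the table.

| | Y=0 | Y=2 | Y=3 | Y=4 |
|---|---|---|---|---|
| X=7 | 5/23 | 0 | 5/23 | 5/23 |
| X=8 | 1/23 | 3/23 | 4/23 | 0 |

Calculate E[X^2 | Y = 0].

103/2

P(Y = 0) = 6/23.
Σ X^2·P over the event = 49·(5/23) + 64·(1/23) = 309/23.
E[X^2 | Y = 0] = (309/23) / (6/23) = 103/2.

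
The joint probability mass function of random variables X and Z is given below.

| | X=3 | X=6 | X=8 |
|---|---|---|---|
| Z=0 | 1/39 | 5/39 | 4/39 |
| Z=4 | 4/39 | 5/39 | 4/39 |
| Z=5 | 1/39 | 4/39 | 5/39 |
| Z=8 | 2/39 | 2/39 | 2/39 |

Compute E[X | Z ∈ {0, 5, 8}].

83/13

P(Z ∈ {0, 5, 8}) = 2/3.
Summing X·P(X=x,Z=y) over the conditioning event gives 166/39.
E[X | Z ∈ {0, 5, 8}] = (166/39) / (2/3) = 83/13.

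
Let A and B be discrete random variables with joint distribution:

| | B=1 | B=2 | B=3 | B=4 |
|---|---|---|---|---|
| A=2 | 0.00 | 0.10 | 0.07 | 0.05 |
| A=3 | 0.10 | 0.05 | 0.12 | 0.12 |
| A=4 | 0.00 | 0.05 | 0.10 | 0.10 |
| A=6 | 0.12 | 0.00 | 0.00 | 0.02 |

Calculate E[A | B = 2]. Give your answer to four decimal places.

2.7500

P(B = 2) = 0.20.
Σ A·P over the event = 2·(0.10) + 3·(0.05) + 4·(0.05) = 0.55.
E[A | B = 2] = (0.55) / (0.20) = 2.7500.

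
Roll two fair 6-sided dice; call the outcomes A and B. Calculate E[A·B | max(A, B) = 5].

125/9

P(max(A, B) = 5) = 1/4.
Summing AB·P(x,y) over outcomes with max(A, B) = 5 gives 125/36.
E[A·B | max(A, B) = 5] = (125/36) / (1/4) = 125/9.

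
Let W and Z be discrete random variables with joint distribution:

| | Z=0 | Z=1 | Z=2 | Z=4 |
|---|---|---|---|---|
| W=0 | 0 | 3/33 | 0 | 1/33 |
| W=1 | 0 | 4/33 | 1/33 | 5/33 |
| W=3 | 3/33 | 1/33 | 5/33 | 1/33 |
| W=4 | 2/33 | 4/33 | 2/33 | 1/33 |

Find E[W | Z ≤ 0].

P(Z ≤ 0) = 5/33.
Σ W·P over the event = 3·(3/33) + 4·(2/33) = 17/33.
E[W | Z ≤ 0] = (17/33) / (5/33) = 17/5.

17/5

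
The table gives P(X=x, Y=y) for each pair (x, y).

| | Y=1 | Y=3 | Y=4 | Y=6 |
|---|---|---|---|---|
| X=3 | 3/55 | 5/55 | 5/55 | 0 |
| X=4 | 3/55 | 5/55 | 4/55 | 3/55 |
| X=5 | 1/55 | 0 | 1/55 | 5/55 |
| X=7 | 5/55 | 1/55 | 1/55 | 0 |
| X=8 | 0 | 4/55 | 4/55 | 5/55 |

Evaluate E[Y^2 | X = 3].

P(X = 3) = 13/55.
Σ Y^2·P over the event = 1·(3/55) + 9·(5/55) + 16·(5/55) = 128/55.
E[Y^2 | X = 3] = (128/55) / (13/55) = 128/13.

128/13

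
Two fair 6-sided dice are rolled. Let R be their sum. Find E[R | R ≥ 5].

P(R ≥ 5) = 5/6.
Σ over the event: 5·1/9 + 6·5/36 + 7·1/6 + 8·5/36 + 9·1/9 + 10·1/12 + 11·1/18 + 12·1/36 = 58/9.
E[R | R ≥ 5] = (58/9) / (5/6) = 116/15.

116/15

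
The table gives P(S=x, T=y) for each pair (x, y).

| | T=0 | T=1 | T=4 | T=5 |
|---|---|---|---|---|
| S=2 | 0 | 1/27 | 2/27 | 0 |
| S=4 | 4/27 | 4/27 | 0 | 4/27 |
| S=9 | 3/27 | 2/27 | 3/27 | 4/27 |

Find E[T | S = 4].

2

P(S = 4) = 4/9.
Σ T·P over the event = 0·(4/27) + 1·(4/27) + 5·(4/27) = 8/9.
E[T | S = 4] = (8/9) / (4/9) = 2.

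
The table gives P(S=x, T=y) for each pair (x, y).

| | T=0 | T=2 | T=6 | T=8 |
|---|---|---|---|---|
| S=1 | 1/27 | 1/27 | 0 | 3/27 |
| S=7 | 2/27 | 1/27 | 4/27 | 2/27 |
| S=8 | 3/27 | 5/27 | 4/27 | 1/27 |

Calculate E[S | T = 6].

P(T = 6) = 8/27.
Σ S·P over the event = 7·(4/27) + 8·(4/27) = 20/9.
E[S | T = 6] = (20/9) / (8/27) = 15/2.

15/2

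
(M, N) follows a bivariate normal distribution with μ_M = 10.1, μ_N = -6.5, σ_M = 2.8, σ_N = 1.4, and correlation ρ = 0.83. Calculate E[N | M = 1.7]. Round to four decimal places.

The regression of N on M has slope ρ·σ_N/σ_M and passes through (μ_M, μ_N).
E[N | M=1.7] = -6.5 + (0.83)·(1.4/2.8)·(1.7 − (10.1)) = -6.5 + (0.415)·(-8.4) = -9.9860.

-9.9860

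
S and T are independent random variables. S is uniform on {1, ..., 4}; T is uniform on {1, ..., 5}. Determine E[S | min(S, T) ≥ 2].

P(min(S, T) ≥ 2) = 3/5.
Summing S·P(x,y) over outcomes with min(S, T) ≥ 2 gives 9/5.
E[S | min(S, T) ≥ 2] = (9/5) / (3/5) = 3.

3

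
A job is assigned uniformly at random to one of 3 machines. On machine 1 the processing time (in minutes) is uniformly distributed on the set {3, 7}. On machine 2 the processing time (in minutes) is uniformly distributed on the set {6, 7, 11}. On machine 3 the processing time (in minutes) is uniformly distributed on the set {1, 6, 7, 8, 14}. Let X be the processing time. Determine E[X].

101/15

E[X | machine 1] = (3+7)/2 = 5.
E[X | machine 2] = (6+7+11)/3 = 8.
E[X | machine 3] = (1+6+7+8+14)/5 = 36/5.
By the law of total expectation,
E[X] = (1/3)·(5) + (1/3)·(8) + (1/3)·(36/5) = 101/15.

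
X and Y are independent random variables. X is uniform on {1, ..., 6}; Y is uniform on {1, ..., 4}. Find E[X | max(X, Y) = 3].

Outcomes with max(X, Y) = 3: (1,3), (2,3), (3,1), (3,2), (3,3), each with probability 1/24.
E[X | max(X, Y) = 3] = (1 + 2 + 3 + 3 + 3) / 5 = 12/5.

12/5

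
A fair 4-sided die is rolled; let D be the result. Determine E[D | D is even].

3

Given D is even, D is equally likely to be any of {2, 4}.
E[D | D is even] = (2 + 4) / 2 = 3.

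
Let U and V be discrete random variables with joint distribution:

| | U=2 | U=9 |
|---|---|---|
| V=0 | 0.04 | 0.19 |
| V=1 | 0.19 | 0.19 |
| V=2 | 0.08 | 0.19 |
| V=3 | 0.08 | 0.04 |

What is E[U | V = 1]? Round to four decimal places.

5.5000

P(V = 1) = 0.38.
Σ U·P over the event = 2·(0.19) + 9·(0.19) = 2.09.
E[U | V = 1] = (2.09) / (0.38) = 5.5000.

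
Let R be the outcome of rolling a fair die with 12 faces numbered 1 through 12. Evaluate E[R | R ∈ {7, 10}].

P(R ∈ {7, 10}) = 1/6.
Σ over the event: 7·1/12 + 10·1/12 = 17/12.
E[R | R ∈ {7, 10}] = (17/12) / (1/6) = 17/2.

17/2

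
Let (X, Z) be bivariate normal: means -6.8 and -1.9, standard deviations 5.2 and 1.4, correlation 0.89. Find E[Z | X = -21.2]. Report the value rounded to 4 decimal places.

-5.3505

For a bivariate normal, E[Z | X=x] = μ_Z + ρ·(σ_Z/σ_X)·(x − μ_X).
E[Z | X=-21.2] = -1.9 + (0.89)·(1.4/5.2)·(-21.2 − (-6.8)) = -1.9 + (0.23962)·(-14.4) = -5.3505.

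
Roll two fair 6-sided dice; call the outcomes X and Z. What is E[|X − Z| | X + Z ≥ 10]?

P(X + Z ≥ 10) = 1/6.
Summing |X−Z|·P(x,y) over outcomes with X + Z ≥ 10 gives 1/6.
E[|X − Z| | X + Z ≥ 10] = (1/6) / (1/6) = 1.

1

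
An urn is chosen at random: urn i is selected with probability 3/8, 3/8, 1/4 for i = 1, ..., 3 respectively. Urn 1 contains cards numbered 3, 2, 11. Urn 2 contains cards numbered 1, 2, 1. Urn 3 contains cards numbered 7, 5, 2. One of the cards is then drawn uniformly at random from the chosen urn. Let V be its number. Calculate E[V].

11/3

E[V | urn 1] = (3+2+11)/3 = 16/3.
E[V | urn 2] = (1+2+1)/3 = 4/3.
E[V | urn 3] = (7+5+2)/3 = 14/3.
By the law of total expectation,
E[V] = (3/8)·(16/3) + (3/8)·(4/3) + (1/4)·(14/3) = 11/3.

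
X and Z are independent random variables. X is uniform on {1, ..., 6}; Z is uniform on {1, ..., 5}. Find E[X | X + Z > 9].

P(X + Z > 9) = 1/10.
Summing X·P(x,y) over outcomes with X + Z > 9 gives 17/30.
E[X | X + Z > 9] = (17/30) / (1/10) = 17/3.

17/3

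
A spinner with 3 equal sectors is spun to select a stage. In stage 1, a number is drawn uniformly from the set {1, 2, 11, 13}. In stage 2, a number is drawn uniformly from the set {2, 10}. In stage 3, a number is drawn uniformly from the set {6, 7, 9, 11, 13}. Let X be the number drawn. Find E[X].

439/60

E[X | stage 1] = (1+2+11+13)/4 = 27/4.
E[X | stage 2] = (2+10)/2 = 6.
E[X | stage 3] = (6+7+9+11+13)/5 = 46/5.
E[X] = (1/3)·(27/4) + (1/3)·(6) + (1/3)·(46/5) = 439/60.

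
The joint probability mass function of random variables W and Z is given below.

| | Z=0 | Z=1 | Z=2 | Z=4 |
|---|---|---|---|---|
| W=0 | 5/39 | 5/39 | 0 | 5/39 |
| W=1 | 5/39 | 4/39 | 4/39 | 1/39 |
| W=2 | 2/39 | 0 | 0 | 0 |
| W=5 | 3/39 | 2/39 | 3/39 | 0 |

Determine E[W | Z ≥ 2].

P(Z ≥ 2) = 1/3.
Σ W·P over the event = 0·(5/39) + 1·(4/39) + 1·(1/39) + 5·(3/39) = 20/39.
E[W | Z ≥ 2] = (20/39) / (1/3) = 20/13.

20/13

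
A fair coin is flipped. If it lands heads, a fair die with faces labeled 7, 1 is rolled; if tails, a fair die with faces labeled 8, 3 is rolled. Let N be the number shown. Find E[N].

E[N | heads] = (7+1)/2 = 4.
E[N | tails] = (8+3)/2 = 11/2.
By the law of total expectation,
E[N] = (1/2)·(4) + (1/2)·(11/2) = 19/4.

19/4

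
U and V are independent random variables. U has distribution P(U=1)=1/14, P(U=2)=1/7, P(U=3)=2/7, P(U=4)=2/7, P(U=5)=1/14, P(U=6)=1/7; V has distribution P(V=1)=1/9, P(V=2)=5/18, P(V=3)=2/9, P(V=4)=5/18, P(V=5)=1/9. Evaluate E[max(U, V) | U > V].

141/32

P(U > V) = 32/63.
Summing max(U,V)·P(x,y) over outcomes with U > V gives 47/21.
E[max(U, V) | U > V] = (47/21) / (32/63) = 141/32.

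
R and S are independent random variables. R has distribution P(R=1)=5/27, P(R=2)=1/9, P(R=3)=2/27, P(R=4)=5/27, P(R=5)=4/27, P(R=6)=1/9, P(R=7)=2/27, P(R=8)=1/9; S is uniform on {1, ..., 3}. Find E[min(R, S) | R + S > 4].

P(R + S > 4) = 58/81.
Summing min(R,S)·P(x,y) over outcomes with R + S > 4 gives 118/81.
E[min(R, S) | R + S > 4] = (118/81) / (58/81) = 59/29.

59/29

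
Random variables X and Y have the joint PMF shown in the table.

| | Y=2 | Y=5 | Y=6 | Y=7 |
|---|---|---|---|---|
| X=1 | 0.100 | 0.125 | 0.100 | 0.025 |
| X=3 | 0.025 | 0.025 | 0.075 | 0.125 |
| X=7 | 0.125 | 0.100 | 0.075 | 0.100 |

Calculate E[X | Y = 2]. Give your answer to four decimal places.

P(Y = 2) = 0.250.
Σ X·P over the event = 1·(0.100) + 3·(0.025) + 7·(0.125) = 1.050.
E[X | Y = 2] = (1.050) / (0.250) = 4.2000.

4.2000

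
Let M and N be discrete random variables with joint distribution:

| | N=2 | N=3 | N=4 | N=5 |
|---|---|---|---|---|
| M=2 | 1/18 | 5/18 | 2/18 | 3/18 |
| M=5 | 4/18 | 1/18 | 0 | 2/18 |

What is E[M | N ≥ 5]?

16/5

P(N ≥ 5) = 5/18.
Σ M·P over the event = 2·(3/18) + 5·(2/18) = 8/9.
E[M | N ≥ 5] = (8/9) / (5/18) = 16/5.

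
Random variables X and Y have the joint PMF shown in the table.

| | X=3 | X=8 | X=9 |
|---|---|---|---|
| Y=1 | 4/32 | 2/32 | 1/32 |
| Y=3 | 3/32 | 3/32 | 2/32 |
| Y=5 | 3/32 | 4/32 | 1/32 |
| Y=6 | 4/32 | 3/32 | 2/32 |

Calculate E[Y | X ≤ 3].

P(X ≤ 3) = 7/16.
Σ Y·P over the event = 1·(4/32) + 3·(3/32) + 5·(3/32) + 6·(4/32) = 13/8.
E[Y | X ≤ 3] = (13/8) / (7/16) = 26/7.

26/7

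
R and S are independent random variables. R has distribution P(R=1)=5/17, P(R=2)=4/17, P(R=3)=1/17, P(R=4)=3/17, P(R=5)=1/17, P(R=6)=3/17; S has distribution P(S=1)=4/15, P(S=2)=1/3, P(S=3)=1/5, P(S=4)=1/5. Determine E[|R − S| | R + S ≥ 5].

369/155

P(R + S ≥ 5) = 31/51.
Summing |R−S|·P(x,y) over outcomes with R + S ≥ 5 gives 123/85.
E[|R − S| | R + S ≥ 5] = (123/85) / (31/51) = 369/155.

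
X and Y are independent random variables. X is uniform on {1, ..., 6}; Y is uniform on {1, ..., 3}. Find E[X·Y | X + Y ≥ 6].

95/9

P(X + Y ≥ 6) = 1/2.
Summing XY·P(x,y) over outcomes with X + Y ≥ 6 gives 95/18.
E[X·Y | X + Y ≥ 6] = (95/18) / (1/2) = 95/9.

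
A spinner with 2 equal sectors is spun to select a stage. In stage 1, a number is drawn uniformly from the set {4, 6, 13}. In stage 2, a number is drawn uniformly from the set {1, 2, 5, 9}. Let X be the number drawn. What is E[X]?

143/24

E[X | stage 1] = (4+6+13)/3 = 23/3.
E[X | stage 2] = (1+2+5+9)/4 = 17/4.
By the law of total expectation,
E[X] = (1/2)·(23/3) + (1/2)·(17/4) = 143/24.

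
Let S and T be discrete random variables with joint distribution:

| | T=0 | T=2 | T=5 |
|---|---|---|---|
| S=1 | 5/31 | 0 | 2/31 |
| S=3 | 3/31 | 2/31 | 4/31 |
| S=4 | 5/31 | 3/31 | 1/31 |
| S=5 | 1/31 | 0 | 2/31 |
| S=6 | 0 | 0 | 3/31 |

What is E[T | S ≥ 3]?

5/2

P(S ≥ 3) = 24/31.
Summing T·P(S=x,T=y) over the conditioning event gives 60/31.
E[T | S ≥ 3] = (60/31) / (24/31) = 5/2.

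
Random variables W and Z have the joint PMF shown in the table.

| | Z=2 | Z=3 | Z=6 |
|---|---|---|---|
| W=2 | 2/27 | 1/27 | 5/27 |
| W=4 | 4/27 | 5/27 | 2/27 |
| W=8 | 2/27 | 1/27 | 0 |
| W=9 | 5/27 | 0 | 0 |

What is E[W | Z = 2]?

81/13

P(Z = 2) = 13/27.
Σ W·P over the event = 2·(2/27) + 4·(4/27) + 8·(2/27) + 9·(5/27) = 3.
E[W | Z = 2] = (3) / (13/27) = 81/13.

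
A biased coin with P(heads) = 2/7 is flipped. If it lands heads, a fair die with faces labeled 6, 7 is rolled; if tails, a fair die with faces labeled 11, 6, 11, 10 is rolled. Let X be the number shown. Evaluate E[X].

121/14

E[X | heads] = (6+7)/2 = 13/2.
E[X | tails] = (11+6+11+10)/4 = 19/2.
E[X] = (2/7)·(13/2) + (5/7)·(19/2) = 121/14.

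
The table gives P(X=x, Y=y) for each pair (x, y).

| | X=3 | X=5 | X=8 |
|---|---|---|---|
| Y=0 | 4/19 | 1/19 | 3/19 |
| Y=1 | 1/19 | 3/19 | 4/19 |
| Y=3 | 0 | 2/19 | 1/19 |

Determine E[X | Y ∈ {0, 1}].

P(Y ∈ {0, 1}) = 16/19.
Σ X·P over the event = 3·(4/19) + 3·(1/19) + 5·(1/19) + 5·(3/19) + 8·(3/19) + 8·(4/19) = 91/19.
E[X | Y ∈ {0, 1}] = (91/19) / (16/19) = 91/16.

91/16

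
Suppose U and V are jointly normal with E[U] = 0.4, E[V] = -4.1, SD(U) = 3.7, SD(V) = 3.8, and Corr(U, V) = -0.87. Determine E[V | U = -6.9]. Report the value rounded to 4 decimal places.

2.4226

E[V | U=x] = μ_V + ρ(σ_V/σ_U)(x − μ_U) for jointly normal variables.
E[V | U=-6.9] = -4.1 + (-0.87)·(3.8/3.7)·(-6.9 − (0.4)) = -4.1 + (-0.89351)·(-7.3) = 2.4226.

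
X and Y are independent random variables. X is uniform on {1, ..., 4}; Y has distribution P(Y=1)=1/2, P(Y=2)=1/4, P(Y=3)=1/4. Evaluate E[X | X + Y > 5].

11/3

P(X + Y > 5) = 3/16.
Summing X·P(x,y) over outcomes with X + Y > 5 gives 11/16.
E[X | X + Y > 5] = (11/16) / (3/16) = 11/3.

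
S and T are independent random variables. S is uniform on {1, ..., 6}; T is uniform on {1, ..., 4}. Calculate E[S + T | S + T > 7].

26/3

P(S + T > 7) = 1/4.
Summing (S+T)·P(x,y) over outcomes with S + T > 7 gives 13/6.
E[S + T | S + T > 7] = (13/6) / (1/4) = 26/3.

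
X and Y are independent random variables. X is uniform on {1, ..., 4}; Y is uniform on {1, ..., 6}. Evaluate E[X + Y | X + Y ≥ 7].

8

Outcomes with X + Y ≥ 7: (1,6), (2,5), (2,6), (3,4), (3,5), (3,6), (4,3), (4,4), (4,5), (4,6), each with probability 1/24.
E[X + Y | X + Y ≥ 7] = (7 + 7 + 8 + 7 + 8 + 9 + 7 + 8 + 9 + 10) / 10 = 8.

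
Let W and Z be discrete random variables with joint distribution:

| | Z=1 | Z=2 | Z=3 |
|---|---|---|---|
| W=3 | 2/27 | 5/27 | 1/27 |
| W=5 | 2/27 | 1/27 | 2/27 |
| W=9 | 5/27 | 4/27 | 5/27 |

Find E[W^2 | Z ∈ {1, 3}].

937/17

P(Z ∈ {1, 3}) = 17/27.
Σ W^2·P over the event = 9·(2/27) + 9·(1/27) + 25·(2/27) + 25·(2/27) + 81·(5/27) + 81·(5/27) = 937/27.
E[W^2 | Z ∈ {1, 3}] = (937/27) / (17/27) = 937/17.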